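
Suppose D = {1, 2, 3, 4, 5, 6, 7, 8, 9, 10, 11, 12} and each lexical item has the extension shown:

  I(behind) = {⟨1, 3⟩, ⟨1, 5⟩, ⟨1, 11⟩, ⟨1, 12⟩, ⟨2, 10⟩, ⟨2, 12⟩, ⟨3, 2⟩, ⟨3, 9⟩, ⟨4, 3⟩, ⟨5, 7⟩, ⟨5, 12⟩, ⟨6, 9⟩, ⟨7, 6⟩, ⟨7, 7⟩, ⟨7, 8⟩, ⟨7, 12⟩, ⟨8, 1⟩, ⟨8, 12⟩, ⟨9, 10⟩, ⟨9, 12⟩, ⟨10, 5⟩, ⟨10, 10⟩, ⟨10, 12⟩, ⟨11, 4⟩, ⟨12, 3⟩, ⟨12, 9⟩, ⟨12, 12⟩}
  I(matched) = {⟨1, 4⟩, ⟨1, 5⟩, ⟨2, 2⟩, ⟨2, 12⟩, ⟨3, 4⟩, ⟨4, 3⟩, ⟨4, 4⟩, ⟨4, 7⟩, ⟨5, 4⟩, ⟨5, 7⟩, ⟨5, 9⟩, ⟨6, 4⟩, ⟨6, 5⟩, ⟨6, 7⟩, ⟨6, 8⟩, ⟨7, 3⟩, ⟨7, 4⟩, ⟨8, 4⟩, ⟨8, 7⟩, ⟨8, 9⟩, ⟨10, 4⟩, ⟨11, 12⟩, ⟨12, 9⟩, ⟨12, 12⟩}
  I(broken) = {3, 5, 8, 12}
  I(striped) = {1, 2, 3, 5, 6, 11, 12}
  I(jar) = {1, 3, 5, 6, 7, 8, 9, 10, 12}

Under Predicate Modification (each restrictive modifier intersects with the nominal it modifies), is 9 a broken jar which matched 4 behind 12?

⟦which matched 4⟧ = {x : ⟨x, 4⟩ ∈ ⟦matched⟧} = {1, 3, 4, 5, 6, 7, 8, 10}
⟦behind 12⟧ = {x : ⟨x, 12⟩ ∈ ⟦behind⟧} = {1, 2, 5, 7, 8, 9, 10, 12}
⟦jar⟧ = {1, 3, 5, 6, 7, 8, 9, 10, 12}
… ∩ ⟦which matched 4⟧ = {1, 3, 5, 6, 7, 8, 9, 10, 12} ∩ {1, 3, 4, 5, 6, 7, 8, 10} = {1, 3, 5, 6, 7, 8, 10}
… ∩ ⟦behind 12⟧ = {1, 3, 5, 6, 7, 8, 10} ∩ {1, 2, 5, 7, 8, 9, 10, 12} = {1, 5, 7, 8, 10}
… ∩ ⟦broken⟧ = {1, 5, 7, 8, 10} ∩ {3, 5, 8, 12} = {5, 8}
⟦broken jar which matched 4 behind 12⟧ = {5, 8}; 9 ∉ this set.

no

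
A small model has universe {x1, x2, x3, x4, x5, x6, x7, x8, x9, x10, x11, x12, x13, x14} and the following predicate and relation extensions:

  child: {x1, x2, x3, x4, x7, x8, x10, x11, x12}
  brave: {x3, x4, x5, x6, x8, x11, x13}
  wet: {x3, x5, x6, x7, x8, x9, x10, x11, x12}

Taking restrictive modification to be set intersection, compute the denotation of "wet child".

{x3, x7, x8, x10, x11, x12}

⟦child⟧ = {x1, x2, x3, x4, x7, x8, x10, x11, x12}
… ∩ ⟦wet⟧ = {x1, x2, x3, x4, x7, x8, x10, x11, x12} ∩ {x3, x5, x6, x7, x8, x9, x10, x11, x12} = {x3, x7, x8, x10, x11, x12}
So ⟦wet child⟧ = {x3, x7, x8, x10, x11, x12}.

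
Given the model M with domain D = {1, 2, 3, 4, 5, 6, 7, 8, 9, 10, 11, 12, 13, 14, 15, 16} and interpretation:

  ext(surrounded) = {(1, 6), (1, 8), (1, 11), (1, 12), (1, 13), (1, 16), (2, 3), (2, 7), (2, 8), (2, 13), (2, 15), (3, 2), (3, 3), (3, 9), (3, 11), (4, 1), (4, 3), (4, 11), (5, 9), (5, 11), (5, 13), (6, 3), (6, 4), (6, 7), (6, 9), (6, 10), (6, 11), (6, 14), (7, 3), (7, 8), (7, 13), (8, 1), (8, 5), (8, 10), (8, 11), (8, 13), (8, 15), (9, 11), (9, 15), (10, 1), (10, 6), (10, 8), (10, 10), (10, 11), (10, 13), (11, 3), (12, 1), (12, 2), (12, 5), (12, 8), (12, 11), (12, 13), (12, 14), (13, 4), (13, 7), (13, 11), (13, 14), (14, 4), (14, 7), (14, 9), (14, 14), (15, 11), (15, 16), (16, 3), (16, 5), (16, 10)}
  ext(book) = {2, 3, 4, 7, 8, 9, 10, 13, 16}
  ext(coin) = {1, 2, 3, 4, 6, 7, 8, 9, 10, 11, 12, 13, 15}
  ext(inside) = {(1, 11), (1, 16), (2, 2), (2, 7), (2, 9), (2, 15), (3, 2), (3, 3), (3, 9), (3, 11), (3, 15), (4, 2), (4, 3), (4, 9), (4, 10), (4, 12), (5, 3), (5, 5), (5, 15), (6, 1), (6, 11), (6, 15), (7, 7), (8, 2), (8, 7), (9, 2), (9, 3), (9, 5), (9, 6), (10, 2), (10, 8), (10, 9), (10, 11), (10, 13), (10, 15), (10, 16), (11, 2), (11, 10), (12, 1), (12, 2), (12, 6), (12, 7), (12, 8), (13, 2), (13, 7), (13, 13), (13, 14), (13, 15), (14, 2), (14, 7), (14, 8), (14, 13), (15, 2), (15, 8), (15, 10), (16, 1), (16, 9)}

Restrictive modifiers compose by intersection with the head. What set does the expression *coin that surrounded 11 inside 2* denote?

{3, 4, 8, 9, 10, 12, 13, 15}

⟦that surrounded 11⟧ = {x : ⟨x, 11⟩ ∈ ⟦surrounded⟧} = {1, 3, 4, 5, 6, 8, 9, 10, 12, 13, 15}
⟦inside 2⟧ = {x : ⟨x, 2⟩ ∈ ⟦inside⟧} = {2, 3, 4, 8, 9, 10, 11, 12, 13, 14, 15}
⟦coin⟧ = {1, 2, 3, 4, 6, 7, 8, 9, 10, 11, 12, 13, 15}
… ∩ ⟦that surrounded 11⟧ = {1, 2, 3, 4, 6, 7, 8, 9, 10, 11, 12, 13, 15} ∩ {1, 3, 4, 5, 6, 8, 9, 10, 12, 13, 15} = {1, 3, 4, 6, 8, 9, 10, 12, 13, 15}
… ∩ ⟦inside 2⟧ = {1, 3, 4, 6, 8, 9, 10, 12, 13, 15} ∩ {2, 3, 4, 8, 9, 10, 11, 12, 13, 14, 15} = {3, 4, 8, 9, 10, 12, 13, 15}
So ⟦coin that surrounded 11 inside 2⟧ = {3, 4, 8, 9, 10, 12, 13, 15}.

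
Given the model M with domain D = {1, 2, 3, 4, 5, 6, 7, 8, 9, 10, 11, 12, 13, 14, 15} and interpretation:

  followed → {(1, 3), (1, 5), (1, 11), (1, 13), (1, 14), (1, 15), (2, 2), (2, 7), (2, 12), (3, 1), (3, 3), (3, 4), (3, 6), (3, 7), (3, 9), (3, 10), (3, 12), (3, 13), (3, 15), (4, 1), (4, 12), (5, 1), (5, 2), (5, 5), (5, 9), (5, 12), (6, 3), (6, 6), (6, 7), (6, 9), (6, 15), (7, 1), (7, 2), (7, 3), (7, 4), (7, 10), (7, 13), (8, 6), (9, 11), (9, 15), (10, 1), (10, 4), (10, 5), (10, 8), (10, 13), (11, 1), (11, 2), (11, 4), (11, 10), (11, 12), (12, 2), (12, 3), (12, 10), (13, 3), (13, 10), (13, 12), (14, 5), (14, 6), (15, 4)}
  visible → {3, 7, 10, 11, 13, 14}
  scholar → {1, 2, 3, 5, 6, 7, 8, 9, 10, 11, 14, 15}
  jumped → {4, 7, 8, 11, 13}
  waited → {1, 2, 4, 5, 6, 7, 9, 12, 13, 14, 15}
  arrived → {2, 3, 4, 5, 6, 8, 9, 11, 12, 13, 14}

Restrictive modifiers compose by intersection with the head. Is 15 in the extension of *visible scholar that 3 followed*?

no

⟦that 3 followed⟧ = {x : ⟨3, x⟩ ∈ ⟦followed⟧} = {1, 3, 4, 6, 7, 9, 10, 12, 13, 15}
⟦scholar⟧ = {1, 2, 3, 5, 6, 7, 8, 9, 10, 11, 14, 15}
… ∩ ⟦that 3 followed⟧ = {1, 2, 3, 5, 6, 7, 8, 9, 10, 11, 14, 15} ∩ {1, 3, 4, 6, 7, 9, 10, 12, 13, 15} = {1, 3, 6, 7, 9, 10, 15}
… ∩ ⟦visible⟧ = {1, 3, 6, 7, 9, 10, 15} ∩ {3, 7, 10, 11, 13, 14} = {3, 7, 10}
⟦visible scholar that 3 followed⟧ = {3, 7, 10}; 15 ∉ this set.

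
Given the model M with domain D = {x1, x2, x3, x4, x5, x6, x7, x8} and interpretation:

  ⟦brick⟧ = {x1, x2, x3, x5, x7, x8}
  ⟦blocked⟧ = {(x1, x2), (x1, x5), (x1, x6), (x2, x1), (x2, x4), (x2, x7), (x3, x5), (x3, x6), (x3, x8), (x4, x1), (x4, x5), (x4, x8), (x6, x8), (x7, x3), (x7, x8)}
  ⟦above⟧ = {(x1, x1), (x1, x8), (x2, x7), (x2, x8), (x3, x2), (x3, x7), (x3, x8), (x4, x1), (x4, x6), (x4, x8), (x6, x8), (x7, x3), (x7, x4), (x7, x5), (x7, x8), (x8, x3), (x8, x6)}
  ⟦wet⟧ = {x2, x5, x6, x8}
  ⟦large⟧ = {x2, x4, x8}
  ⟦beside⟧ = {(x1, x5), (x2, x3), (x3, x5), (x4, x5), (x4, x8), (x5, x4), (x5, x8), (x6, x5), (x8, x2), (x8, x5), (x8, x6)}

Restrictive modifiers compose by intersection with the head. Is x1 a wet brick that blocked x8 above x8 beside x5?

no

⟦that blocked x8⟧ = {x : ⟨x, x8⟩ ∈ ⟦blocked⟧} = {x3, x4, x6, x7}
⟦above x8⟧ = {x : ⟨x, x8⟩ ∈ ⟦above⟧} = {x1, x2, x3, x4, x6, x7}
⟦beside x5⟧ = {x : ⟨x, x5⟩ ∈ ⟦beside⟧} = {x1, x3, x4, x6, x8}
⟦brick⟧ = {x1, x2, x3, x5, x7, x8}
… ∩ ⟦that blocked x8⟧ = {x1, x2, x3, x5, x7, x8} ∩ {x3, x4, x6, x7} = {x3, x7}
… ∩ ⟦above x8⟧ = {x3, x7} ∩ {x1, x2, x3, x4, x6, x7} = {x3, x7}
… ∩ ⟦beside x5⟧ = {x3, x7} ∩ {x1, x3, x4, x6, x8} = {x3}
… ∩ ⟦wet⟧ = {x3} ∩ {x2, x5, x6, x8} = ∅
⟦wet brick that blocked x8 above x8 beside x5⟧ = ∅; x1 ∉ this set.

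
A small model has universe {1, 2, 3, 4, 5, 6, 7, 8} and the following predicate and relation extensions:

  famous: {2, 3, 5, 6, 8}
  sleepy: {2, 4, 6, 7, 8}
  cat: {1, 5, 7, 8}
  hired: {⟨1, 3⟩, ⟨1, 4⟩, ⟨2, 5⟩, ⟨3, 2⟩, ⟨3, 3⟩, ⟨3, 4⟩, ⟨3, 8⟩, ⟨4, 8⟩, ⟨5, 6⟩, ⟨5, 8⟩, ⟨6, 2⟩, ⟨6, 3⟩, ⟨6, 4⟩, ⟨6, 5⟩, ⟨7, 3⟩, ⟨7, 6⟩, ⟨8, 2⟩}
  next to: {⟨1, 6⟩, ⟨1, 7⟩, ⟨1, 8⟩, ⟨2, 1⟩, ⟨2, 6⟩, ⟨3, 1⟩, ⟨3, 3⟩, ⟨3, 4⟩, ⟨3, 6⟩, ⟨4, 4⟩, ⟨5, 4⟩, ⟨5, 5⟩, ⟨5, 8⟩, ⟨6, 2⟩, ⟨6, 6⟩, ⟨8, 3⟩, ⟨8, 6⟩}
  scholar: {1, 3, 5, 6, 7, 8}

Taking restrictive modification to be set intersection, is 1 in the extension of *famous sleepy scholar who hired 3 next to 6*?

⟦who hired 3⟧ = {x : ⟨x, 3⟩ ∈ ⟦hired⟧} = {1, 3, 6, 7}
⟦next to 6⟧ = {x : ⟨x, 6⟩ ∈ ⟦next to⟧} = {1, 2, 3, 6, 8}
⟦scholar⟧ = {1, 3, 5, 6, 7, 8}
… ∩ ⟦who hired 3⟧ = {1, 3, 5, 6, 7, 8} ∩ {1, 3, 6, 7} = {1, 3, 6, 7}
… ∩ ⟦next to 6⟧ = {1, 3, 6, 7} ∩ {1, 2, 3, 6, 8} = {1, 3, 6}
… ∩ ⟦famous⟧ = {1, 3, 6} ∩ {2, 3, 5, 6, 8} = {3, 6}
… ∩ ⟦sleepy⟧ = {3, 6} ∩ {2, 4, 6, 7, 8} = {6}
⟦famous sleepy scholar who hired 3 next to 6⟧ = {6}; 1 ∉ this set.

no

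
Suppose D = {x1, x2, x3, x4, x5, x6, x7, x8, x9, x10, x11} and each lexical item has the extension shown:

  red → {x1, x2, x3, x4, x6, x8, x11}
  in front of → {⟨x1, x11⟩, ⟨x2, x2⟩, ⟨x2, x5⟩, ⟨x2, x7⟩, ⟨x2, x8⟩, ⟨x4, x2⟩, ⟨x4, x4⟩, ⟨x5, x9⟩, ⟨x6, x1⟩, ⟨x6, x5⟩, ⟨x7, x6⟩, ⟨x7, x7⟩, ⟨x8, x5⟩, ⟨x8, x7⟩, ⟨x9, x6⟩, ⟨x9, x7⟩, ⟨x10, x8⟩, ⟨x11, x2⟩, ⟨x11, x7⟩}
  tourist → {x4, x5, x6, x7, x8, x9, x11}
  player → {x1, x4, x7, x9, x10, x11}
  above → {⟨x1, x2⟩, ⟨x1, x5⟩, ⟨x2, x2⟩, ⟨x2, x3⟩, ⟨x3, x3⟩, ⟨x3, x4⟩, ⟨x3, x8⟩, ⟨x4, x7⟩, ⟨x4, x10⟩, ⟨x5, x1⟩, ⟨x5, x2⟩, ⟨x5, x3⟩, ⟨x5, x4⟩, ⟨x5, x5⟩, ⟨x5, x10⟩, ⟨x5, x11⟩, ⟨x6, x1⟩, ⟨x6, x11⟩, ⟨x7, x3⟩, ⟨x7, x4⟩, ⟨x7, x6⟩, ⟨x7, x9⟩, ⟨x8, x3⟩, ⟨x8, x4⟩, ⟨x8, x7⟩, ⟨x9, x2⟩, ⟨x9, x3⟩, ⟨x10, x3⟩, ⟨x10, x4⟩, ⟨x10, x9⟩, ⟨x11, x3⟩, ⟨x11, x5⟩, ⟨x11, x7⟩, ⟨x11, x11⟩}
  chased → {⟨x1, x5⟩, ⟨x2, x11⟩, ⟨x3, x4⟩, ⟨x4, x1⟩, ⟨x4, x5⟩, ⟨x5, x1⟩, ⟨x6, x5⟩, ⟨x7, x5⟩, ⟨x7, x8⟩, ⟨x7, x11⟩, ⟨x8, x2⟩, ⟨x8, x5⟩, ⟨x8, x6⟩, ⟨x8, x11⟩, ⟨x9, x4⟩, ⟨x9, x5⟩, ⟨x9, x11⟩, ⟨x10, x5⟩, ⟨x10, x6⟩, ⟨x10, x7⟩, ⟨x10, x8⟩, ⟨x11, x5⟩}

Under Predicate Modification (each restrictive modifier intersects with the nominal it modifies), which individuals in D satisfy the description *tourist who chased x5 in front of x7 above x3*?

⟦who chased x5⟧ = {x : ⟨x, x5⟩ ∈ ⟦chased⟧} = {x1, x4, x6, x7, x8, x9, x10, x11}
⟦in front of x7⟧ = {x : ⟨x, x7⟩ ∈ ⟦in front of⟧} = {x2, x7, x8, x9, x11}
⟦above x3⟧ = {x : ⟨x, x3⟩ ∈ ⟦above⟧} = {x2, x3, x5, x7, x8, x9, x10, x11}
⟦tourist⟧ = {x4, x5, x6, x7, x8, x9, x11}
… ∩ ⟦who chased x5⟧ = {x4, x5, x6, x7, x8, x9, x11} ∩ {x1, x4, x6, x7, x8, x9, x10, x11} = {x4, x6, x7, x8, x9, x11}
… ∩ ⟦in front of x7⟧ = {x4, x6, x7, x8, x9, x11} ∩ {x2, x7, x8, x9, x11} = {x7, x8, x9, x11}
… ∩ ⟦above x3⟧ = {x7, x8, x9, x11} ∩ {x2, x3, x5, x7, x8, x9, x10, x11} = {x7, x8, x9, x11}
So ⟦tourist who chased x5 in front of x7 above x3⟧ = {x7, x8, x9, x11}.

{x7, x8, x9, x11}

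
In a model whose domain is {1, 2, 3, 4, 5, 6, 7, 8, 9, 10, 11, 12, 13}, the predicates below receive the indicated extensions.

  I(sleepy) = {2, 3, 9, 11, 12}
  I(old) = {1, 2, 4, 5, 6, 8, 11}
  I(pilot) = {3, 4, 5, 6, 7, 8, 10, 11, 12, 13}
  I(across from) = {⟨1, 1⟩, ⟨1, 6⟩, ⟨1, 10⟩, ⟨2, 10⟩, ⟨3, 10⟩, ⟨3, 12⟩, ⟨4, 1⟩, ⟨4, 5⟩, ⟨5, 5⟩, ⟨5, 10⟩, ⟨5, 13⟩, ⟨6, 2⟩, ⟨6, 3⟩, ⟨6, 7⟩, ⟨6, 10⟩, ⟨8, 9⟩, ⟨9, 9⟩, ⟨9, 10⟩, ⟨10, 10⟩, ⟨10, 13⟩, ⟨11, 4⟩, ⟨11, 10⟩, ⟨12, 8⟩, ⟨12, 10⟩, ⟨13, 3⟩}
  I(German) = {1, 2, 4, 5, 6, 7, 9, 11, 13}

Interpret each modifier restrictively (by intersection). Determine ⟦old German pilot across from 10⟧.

{5, 6, 11}

⟦across from 10⟧ = {x : ⟨x, 10⟩ ∈ ⟦across from⟧} = {1, 2, 3, 5, 6, 9, 10, 11, 12}
⟦pilot⟧ = {3, 4, 5, 6, 7, 8, 10, 11, 12, 13}
… ∩ ⟦across from 10⟧ = {3, 4, 5, 6, 7, 8, 10, 11, 12, 13} ∩ {1, 2, 3, 5, 6, 9, 10, 11, 12} = {3, 5, 6, 10, 11, 12}
… ∩ ⟦old⟧ = {3, 5, 6, 10, 11, 12} ∩ {1, 2, 4, 5, 6, 8, 11} = {5, 6, 11}
… ∩ ⟦German⟧ = {5, 6, 11} ∩ {1, 2, 4, 5, 6, 7, 9, 11, 13} = {5, 6, 11}
So ⟦old German pilot across from 10⟧ = {5, 6, 11}.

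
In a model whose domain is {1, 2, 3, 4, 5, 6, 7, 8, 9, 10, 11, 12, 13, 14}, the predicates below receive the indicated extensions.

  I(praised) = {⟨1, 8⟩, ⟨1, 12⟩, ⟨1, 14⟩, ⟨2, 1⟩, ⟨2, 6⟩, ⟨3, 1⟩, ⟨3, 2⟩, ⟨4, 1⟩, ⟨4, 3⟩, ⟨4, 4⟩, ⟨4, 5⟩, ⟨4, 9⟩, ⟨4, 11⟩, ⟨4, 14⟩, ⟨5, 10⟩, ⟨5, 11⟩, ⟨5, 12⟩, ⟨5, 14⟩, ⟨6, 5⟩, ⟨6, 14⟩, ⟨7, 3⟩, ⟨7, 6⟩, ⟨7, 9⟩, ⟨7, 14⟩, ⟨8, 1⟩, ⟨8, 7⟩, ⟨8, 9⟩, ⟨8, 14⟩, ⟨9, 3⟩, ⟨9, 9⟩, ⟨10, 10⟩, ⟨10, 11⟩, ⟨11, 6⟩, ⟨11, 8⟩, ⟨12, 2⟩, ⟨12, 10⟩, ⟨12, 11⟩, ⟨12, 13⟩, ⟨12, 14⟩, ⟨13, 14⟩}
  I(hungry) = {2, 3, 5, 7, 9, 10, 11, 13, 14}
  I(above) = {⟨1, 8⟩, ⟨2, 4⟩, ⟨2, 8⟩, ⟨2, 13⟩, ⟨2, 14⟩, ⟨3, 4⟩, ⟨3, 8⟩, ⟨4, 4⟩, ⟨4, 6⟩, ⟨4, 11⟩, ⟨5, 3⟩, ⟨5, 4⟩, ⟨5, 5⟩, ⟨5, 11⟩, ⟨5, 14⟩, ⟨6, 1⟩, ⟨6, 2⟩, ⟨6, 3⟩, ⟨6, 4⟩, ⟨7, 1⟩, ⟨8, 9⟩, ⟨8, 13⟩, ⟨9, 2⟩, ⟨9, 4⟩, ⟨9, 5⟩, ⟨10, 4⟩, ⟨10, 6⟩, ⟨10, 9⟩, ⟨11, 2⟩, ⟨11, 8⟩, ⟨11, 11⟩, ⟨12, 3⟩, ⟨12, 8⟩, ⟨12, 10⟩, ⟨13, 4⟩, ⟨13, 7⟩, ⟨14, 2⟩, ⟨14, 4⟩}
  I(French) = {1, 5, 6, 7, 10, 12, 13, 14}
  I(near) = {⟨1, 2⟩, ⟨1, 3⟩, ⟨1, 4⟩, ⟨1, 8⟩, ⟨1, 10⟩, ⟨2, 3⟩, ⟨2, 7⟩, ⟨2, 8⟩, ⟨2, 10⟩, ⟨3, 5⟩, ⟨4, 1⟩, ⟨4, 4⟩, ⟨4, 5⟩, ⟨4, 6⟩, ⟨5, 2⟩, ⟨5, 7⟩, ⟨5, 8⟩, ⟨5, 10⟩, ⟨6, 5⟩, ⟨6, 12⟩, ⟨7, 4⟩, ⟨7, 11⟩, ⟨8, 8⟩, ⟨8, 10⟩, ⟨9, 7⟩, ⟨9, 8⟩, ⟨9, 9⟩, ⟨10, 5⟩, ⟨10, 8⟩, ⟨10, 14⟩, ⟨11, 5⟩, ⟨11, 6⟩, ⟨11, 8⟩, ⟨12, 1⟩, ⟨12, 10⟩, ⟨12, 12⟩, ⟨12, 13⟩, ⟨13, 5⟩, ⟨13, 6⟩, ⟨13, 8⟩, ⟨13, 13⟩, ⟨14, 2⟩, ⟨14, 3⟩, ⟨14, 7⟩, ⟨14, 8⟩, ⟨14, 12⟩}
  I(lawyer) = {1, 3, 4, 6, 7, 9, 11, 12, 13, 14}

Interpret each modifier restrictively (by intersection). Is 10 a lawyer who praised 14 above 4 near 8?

no

⟦who praised 14⟧ = {x : ⟨x, 14⟩ ∈ ⟦praised⟧} = {1, 4, 5, 6, 7, 8, 12, 13}
⟦above 4⟧ = {x : ⟨x, 4⟩ ∈ ⟦above⟧} = {2, 3, 4, 5, 6, 9, 10, 13, 14}
⟦near 8⟧ = {x : ⟨x, 8⟩ ∈ ⟦near⟧} = {1, 2, 5, 8, 9, 10, 11, 13, 14}
⟦lawyer⟧ = {1, 3, 4, 6, 7, 9, 11, 12, 13, 14}
… ∩ ⟦who praised 14⟧ = {1, 3, 4, 6, 7, 9, 11, 12, 13, 14} ∩ {1, 4, 5, 6, 7, 8, 12, 13} = {1, 4, 6, 7, 12, 13}
… ∩ ⟦above 4⟧ = {1, 4, 6, 7, 12, 13} ∩ {2, 3, 4, 5, 6, 9, 10, 13, 14} = {4, 6, 13}
… ∩ ⟦near 8⟧ = {4, 6, 13} ∩ {1, 2, 5, 8, 9, 10, 11, 13, 14} = {13}
⟦lawyer who praised 14 above 4 near 8⟧ = {13}; 10 ∉ this set.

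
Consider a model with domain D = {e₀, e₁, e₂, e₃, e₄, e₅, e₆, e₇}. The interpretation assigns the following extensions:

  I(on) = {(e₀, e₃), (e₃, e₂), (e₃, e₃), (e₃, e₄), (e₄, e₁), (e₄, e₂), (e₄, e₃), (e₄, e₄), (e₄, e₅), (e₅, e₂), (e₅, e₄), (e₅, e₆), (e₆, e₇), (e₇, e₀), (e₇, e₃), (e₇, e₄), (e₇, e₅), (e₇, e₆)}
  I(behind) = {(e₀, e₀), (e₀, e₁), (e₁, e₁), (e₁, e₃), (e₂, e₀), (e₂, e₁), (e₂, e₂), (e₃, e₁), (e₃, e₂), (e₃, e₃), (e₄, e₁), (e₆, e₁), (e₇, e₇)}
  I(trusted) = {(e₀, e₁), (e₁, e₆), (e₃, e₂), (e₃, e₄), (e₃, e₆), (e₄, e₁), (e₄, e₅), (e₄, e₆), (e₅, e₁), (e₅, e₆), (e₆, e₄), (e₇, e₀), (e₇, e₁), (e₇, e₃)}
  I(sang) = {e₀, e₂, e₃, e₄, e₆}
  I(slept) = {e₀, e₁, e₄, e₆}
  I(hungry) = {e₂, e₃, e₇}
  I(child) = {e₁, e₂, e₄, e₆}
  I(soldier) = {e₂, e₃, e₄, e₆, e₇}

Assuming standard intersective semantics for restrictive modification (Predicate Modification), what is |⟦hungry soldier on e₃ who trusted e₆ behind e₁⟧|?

⟦on e₃⟧ = {x : ⟨x, e₃⟩ ∈ ⟦on⟧} = {e₀, e₃, e₄, e₇}
⟦who trusted e₆⟧ = {x : ⟨x, e₆⟩ ∈ ⟦trusted⟧} = {e₁, e₃, e₄, e₅}
⟦behind e₁⟧ = {x : ⟨x, e₁⟩ ∈ ⟦behind⟧} = {e₀, e₁, e₂, e₃, e₄, e₆}
⟦soldier⟧ = {e₂, e₃, e₄, e₆, e₇}
… ∩ ⟦on e₃⟧ = {e₂, e₃, e₄, e₆, e₇} ∩ {e₀, e₃, e₄, e₇} = {e₃, e₄, e₇}
… ∩ ⟦who trusted e₆⟧ = {e₃, e₄, e₇} ∩ {e₁, e₃, e₄, e₅} = {e₃, e₄}
… ∩ ⟦behind e₁⟧ = {e₃, e₄} ∩ {e₀, e₁, e₂, e₃, e₄, e₆} = {e₃, e₄}
… ∩ ⟦hungry⟧ = {e₃, e₄} ∩ {e₂, e₃, e₇} = {e₃}
⟦hungry soldier on e₃ who trusted e₆ behind e₁⟧ = {e₃}, so the cardinality is 1.

1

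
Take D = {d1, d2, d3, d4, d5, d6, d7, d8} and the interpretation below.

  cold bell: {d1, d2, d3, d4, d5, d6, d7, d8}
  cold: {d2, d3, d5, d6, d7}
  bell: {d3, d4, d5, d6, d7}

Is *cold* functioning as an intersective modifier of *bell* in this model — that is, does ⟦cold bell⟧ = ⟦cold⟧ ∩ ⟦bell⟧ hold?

no

⟦cold⟧ ∩ ⟦bell⟧ = {d2, d3, d5, d6, d7} ∩ {d3, d4, d5, d6, d7} = {d3, d5, d6, d7}
Observed ⟦cold bell⟧ = {d1, d2, d3, d4, d5, d6, d7, d8}.
These differ, so the modifier is not intersective in this model.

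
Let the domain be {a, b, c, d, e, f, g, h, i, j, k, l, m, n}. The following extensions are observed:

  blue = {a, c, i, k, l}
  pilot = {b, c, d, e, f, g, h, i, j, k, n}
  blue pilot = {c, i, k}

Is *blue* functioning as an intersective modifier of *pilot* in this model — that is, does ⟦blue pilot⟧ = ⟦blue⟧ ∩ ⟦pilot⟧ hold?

⟦blue⟧ ∩ ⟦pilot⟧ = {a, c, i, k, l} ∩ {b, c, d, e, f, g, h, i, j, k, n} = {c, i, k}
Observed ⟦blue pilot⟧ = {c, i, k}.
These coincide, so the modifier is intersective here.

yes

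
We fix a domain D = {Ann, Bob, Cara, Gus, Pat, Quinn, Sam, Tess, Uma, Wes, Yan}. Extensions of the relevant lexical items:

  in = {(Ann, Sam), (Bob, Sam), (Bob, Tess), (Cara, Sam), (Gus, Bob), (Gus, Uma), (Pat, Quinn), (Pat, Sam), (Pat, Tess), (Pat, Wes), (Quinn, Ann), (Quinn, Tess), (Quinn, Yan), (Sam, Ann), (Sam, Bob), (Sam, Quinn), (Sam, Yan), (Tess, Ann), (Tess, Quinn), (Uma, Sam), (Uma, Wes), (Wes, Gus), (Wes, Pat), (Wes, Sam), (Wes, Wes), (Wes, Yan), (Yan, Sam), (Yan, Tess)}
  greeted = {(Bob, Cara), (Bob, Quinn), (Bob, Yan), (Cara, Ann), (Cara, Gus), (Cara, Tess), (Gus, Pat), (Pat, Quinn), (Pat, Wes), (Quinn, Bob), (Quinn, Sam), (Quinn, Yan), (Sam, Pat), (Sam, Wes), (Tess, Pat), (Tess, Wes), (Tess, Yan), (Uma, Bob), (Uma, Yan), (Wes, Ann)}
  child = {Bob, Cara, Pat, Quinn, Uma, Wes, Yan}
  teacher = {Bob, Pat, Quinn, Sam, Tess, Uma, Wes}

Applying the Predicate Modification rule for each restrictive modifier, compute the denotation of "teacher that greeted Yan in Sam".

⟦that greeted Yan⟧ = {x : ⟨x, Yan⟩ ∈ ⟦greeted⟧} = {Bob, Quinn, Tess, Uma}
⟦in Sam⟧ = {x : ⟨x, Sam⟩ ∈ ⟦in⟧} = {Ann, Bob, Cara, Pat, Uma, Wes, Yan}
⟦teacher⟧ = {Bob, Pat, Quinn, Sam, Tess, Uma, Wes}
… ∩ ⟦that greeted Yan⟧ = {Bob, Pat, Quinn, Sam, Tess, Uma, Wes} ∩ {Bob, Quinn, Tess, Uma} = {Bob, Quinn, Tess, Uma}
… ∩ ⟦in Sam⟧ = {Bob, Quinn, Tess, Uma} ∩ {Ann, Bob, Cara, Pat, Uma, Wes, Yan} = {Bob, Uma}
So ⟦teacher that greeted Yan in Sam⟧ = {Bob, Uma}.

{Bob, Uma}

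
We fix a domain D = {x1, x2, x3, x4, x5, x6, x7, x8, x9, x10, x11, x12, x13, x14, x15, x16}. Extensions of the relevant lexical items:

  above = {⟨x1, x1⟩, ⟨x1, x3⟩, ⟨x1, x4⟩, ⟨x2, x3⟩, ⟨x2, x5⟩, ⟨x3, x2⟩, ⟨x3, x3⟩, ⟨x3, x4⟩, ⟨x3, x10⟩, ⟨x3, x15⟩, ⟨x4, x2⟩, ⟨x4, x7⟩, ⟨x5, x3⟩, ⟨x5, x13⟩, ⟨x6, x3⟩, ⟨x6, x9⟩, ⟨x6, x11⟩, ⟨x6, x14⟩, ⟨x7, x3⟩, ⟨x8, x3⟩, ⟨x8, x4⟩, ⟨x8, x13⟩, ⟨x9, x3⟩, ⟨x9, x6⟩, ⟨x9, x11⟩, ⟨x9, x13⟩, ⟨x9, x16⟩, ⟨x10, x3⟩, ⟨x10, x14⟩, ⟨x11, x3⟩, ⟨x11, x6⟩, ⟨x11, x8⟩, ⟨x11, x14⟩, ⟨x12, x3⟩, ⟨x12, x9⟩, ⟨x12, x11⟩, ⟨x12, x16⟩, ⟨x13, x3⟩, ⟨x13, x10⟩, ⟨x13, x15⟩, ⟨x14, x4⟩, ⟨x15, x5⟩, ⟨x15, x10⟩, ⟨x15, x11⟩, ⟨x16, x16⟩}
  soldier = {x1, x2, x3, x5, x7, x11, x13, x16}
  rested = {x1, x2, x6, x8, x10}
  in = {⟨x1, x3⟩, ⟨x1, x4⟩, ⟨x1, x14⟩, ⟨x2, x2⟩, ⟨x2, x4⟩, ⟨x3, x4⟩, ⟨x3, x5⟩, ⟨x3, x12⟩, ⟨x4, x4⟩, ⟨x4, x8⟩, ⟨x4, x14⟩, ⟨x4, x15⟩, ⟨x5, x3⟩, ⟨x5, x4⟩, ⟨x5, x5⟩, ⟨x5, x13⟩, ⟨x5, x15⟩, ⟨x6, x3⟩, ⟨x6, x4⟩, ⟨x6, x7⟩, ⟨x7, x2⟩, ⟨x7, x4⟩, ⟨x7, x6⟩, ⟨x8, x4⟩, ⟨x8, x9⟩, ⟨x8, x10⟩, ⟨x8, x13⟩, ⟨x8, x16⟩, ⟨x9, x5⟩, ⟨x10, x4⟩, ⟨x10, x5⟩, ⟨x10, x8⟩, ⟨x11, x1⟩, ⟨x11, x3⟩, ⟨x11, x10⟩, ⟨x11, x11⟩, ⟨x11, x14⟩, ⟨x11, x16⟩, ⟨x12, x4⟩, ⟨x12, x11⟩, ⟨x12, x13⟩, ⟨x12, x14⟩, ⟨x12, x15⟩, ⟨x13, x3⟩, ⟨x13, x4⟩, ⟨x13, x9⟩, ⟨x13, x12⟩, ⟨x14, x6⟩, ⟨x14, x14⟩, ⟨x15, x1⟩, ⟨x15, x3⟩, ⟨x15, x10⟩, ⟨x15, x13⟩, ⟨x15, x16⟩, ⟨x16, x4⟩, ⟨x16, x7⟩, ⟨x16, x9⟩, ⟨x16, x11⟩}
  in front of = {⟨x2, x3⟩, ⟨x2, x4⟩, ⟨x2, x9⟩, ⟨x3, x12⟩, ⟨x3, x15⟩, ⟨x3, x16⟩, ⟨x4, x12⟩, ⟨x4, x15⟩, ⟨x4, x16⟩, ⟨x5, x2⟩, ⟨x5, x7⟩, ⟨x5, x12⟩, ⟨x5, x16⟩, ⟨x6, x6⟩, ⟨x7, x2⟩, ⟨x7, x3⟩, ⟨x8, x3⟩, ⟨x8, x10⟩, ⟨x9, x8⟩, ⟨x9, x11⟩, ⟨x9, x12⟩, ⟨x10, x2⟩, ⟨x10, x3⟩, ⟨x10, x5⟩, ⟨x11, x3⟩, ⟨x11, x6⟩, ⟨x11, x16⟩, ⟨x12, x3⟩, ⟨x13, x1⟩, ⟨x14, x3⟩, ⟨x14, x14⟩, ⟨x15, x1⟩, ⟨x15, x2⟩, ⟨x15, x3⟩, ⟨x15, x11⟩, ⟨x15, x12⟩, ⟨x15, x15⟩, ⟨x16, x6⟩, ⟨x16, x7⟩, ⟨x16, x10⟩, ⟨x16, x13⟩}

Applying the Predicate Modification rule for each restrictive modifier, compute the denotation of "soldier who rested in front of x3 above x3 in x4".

{x2}

⟦who rested⟧ = ⟦rested⟧ = {x1, x2, x6, x8, x10}
⟦in front of x3⟧ = {x : ⟨x, x3⟩ ∈ ⟦in front of⟧} = {x2, x7, x8, x10, x11, x12, x14, x15}
⟦above x3⟧ = {x : ⟨x, x3⟩ ∈ ⟦above⟧} = {x1, x2, x3, x5, x6, x7, x8, x9, x10, x11, x12, x13}
⟦in x4⟧ = {x : ⟨x, x4⟩ ∈ ⟦in⟧} = {x1, x2, x3, x4, x5, x6, x7, x8, x10, x12, x13, x16}
⟦soldier⟧ = {x1, x2, x3, x5, x7, x11, x13, x16}
… ∩ ⟦who rested⟧ = {x1, x2, x3, x5, x7, x11, x13, x16} ∩ {x1, x2, x6, x8, x10} = {x1, x2}
… ∩ ⟦in front of x3⟧ = {x1, x2} ∩ {x2, x7, x8, x10, x11, x12, x14, x15} = {x2}
… ∩ ⟦above x3⟧ = {x2} ∩ {x1, x2, x3, x5, x6, x7, x8, x9, x10, x11, x12, x13} = {x2}
… ∩ ⟦in x4⟧ = {x2} ∩ {x1, x2, x3, x4, x5, x6, x7, x8, x10, x12, x13, x16} = {x2}
So ⟦soldier who rested in front of x3 above x3 in x4⟧ = {x2}.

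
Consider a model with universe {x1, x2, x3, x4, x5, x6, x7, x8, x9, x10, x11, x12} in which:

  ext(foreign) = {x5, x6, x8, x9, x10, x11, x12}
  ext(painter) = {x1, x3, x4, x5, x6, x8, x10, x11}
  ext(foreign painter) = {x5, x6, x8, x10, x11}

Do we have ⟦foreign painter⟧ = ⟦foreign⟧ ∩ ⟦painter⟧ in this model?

yes

⟦foreign⟧ ∩ ⟦painter⟧ = {x5, x6, x8, x9, x10, x11, x12} ∩ {x1, x3, x4, x5, x6, x8, x10, x11} = {x5, x6, x8, x10, x11}
Observed ⟦foreign painter⟧ = {x5, x6, x8, x10, x11}.
These coincide, so the modifier is intersective here.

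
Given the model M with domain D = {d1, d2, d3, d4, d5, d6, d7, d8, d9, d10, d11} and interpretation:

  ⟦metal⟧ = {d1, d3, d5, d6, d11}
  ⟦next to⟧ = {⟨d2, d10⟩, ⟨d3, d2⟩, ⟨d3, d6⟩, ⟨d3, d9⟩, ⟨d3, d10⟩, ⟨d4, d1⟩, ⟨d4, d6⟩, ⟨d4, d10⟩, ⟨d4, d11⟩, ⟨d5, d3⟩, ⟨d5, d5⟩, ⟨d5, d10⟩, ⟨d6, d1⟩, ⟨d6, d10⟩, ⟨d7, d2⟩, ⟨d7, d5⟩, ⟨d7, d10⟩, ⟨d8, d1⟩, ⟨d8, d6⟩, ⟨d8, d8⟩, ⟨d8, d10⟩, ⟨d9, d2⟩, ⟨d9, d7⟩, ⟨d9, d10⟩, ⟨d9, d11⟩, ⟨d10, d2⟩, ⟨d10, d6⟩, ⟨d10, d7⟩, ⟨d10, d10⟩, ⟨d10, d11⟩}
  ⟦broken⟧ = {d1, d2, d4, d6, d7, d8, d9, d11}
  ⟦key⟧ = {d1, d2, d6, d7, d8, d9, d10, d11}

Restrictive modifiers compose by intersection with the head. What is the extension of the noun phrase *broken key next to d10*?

{d2, d6, d7, d8, d9}

⟦next to d10⟧ = {x : ⟨x, d10⟩ ∈ ⟦next to⟧} = {d2, d3, d4, d5, d6, d7, d8, d9, d10}
⟦key⟧ = {d1, d2, d6, d7, d8, d9, d10, d11}
… ∩ ⟦next to d10⟧ = {d1, d2, d6, d7, d8, d9, d10, d11} ∩ {d2, d3, d4, d5, d6, d7, d8, d9, d10} = {d2, d6, d7, d8, d9, d10}
… ∩ ⟦broken⟧ = {d2, d6, d7, d8, d9, d10} ∩ {d1, d2, d4, d6, d7, d8, d9, d11} = {d2, d6, d7, d8, d9}
So ⟦broken key next to d10⟧ = {d2, d6, d7, d8, d9}.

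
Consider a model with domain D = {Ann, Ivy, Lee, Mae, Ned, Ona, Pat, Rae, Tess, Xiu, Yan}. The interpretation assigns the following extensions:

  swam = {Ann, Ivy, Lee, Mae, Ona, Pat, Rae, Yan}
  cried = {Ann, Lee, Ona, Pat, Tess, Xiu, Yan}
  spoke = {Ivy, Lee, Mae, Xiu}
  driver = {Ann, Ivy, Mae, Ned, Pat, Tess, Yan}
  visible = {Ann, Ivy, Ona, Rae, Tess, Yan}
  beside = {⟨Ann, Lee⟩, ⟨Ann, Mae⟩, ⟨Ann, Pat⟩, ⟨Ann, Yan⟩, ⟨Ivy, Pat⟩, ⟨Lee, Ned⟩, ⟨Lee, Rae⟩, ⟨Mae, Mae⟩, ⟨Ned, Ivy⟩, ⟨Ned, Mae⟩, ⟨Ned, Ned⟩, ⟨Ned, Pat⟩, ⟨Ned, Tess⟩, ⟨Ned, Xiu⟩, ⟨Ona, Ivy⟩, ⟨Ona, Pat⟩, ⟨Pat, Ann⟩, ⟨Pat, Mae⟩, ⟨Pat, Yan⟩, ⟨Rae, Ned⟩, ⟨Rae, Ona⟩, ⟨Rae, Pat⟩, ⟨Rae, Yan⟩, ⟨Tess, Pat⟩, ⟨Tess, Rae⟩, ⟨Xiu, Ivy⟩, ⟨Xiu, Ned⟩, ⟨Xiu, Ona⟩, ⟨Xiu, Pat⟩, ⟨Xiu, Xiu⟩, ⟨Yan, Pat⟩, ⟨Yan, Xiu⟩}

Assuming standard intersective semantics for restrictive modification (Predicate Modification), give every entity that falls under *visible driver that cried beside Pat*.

⟦that cried⟧ = ⟦cried⟧ = {Ann, Lee, Ona, Pat, Tess, Xiu, Yan}
⟦beside Pat⟧ = {x : ⟨x, Pat⟩ ∈ ⟦beside⟧} = {Ann, Ivy, Ned, Ona, Rae, Tess, Xiu, Yan}
⟦driver⟧ = {Ann, Ivy, Mae, Ned, Pat, Tess, Yan}
… ∩ ⟦that cried⟧ = {Ann, Ivy, Mae, Ned, Pat, Tess, Yan} ∩ {Ann, Lee, Ona, Pat, Tess, Xiu, Yan} = {Ann, Pat, Tess, Yan}
… ∩ ⟦beside Pat⟧ = {Ann, Pat, Tess, Yan} ∩ {Ann, Ivy, Ned, Ona, Rae, Tess, Xiu, Yan} = {Ann, Tess, Yan}
… ∩ ⟦visible⟧ = {Ann, Tess, Yan} ∩ {Ann, Ivy, Ona, Rae, Tess, Yan} = {Ann, Tess, Yan}
So ⟦visible driver that cried beside Pat⟧ = {Ann, Tess, Yan}.

{Ann, Tess, Yan}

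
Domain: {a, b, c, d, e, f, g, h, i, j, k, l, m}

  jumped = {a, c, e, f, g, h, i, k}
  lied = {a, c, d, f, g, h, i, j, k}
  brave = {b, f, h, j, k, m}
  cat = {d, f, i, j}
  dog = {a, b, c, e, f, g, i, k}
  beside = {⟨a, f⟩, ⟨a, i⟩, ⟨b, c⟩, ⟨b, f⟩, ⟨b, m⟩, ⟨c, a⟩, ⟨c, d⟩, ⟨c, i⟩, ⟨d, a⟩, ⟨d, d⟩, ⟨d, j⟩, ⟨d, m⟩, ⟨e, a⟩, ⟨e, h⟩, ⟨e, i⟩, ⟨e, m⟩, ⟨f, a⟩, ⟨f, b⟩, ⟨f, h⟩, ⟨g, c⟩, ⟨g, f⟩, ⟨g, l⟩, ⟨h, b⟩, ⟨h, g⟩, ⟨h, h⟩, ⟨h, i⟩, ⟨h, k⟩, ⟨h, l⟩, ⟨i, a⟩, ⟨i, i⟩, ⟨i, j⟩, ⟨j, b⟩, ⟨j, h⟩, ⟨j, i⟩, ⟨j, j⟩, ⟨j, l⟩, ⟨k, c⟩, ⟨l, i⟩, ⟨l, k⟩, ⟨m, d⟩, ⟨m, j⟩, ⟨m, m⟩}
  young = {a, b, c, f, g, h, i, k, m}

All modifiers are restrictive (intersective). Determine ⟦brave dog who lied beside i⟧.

⟦who lied⟧ = ⟦lied⟧ = {a, c, d, f, g, h, i, j, k}
⟦beside i⟧ = {x : ⟨x, i⟩ ∈ ⟦beside⟧} = {a, c, e, h, i, j, l}
⟦dog⟧ = {a, b, c, e, f, g, i, k}
… ∩ ⟦who lied⟧ = {a, b, c, e, f, g, i, k} ∩ {a, c, d, f, g, h, i, j, k} = {a, c, f, g, i, k}
… ∩ ⟦beside i⟧ = {a, c, f, g, i, k} ∩ {a, c, e, h, i, j, l} = {a, c, i}
… ∩ ⟦brave⟧ = {a, c, i} ∩ {b, f, h, j, k, m} = ∅
So ⟦brave dog who lied beside i⟧ = ∅.

∅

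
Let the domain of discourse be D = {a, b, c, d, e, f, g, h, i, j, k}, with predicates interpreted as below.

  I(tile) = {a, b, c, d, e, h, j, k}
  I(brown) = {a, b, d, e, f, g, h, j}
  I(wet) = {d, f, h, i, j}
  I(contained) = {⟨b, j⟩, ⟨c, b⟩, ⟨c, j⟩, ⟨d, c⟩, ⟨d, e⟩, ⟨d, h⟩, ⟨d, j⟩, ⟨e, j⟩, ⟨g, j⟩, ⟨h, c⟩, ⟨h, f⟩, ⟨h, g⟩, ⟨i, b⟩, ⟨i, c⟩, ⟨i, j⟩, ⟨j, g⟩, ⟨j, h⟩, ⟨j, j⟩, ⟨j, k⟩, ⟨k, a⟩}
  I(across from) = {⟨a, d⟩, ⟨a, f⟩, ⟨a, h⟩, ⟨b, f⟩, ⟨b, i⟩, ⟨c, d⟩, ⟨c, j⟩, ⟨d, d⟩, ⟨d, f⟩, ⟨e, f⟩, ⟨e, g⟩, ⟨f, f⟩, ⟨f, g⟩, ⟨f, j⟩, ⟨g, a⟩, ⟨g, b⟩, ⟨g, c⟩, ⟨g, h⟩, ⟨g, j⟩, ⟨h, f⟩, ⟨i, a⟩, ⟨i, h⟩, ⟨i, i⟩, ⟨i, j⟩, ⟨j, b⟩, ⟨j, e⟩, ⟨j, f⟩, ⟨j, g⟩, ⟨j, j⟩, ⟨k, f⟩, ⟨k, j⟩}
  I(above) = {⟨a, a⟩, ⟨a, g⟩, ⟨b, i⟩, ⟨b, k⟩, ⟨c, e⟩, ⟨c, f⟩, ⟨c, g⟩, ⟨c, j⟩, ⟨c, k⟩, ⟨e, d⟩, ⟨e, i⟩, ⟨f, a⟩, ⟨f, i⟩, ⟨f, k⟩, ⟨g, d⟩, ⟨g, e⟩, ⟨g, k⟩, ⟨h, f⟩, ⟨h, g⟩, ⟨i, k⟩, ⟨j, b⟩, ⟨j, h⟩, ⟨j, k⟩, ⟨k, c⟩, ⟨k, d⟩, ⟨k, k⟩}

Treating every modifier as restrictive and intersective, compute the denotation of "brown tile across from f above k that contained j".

⟦across from f⟧ = {x : ⟨x, f⟩ ∈ ⟦across from⟧} = {a, b, d, e, f, h, j, k}
⟦above k⟧ = {x : ⟨x, k⟩ ∈ ⟦above⟧} = {b, c, f, g, i, j, k}
⟦that contained j⟧ = {x : ⟨x, j⟩ ∈ ⟦contained⟧} = {b, c, d, e, g, i, j}
⟦tile⟧ = {a, b, c, d, e, h, j, k}
… ∩ ⟦across from f⟧ = {a, b, c, d, e, h, j, k} ∩ {a, b, d, e, f, h, j, k} = {a, b, d, e, h, j, k}
… ∩ ⟦above k⟧ = {a, b, d, e, h, j, k} ∩ {b, c, f, g, i, j, k} = {b, j, k}
… ∩ ⟦that contained j⟧ = {b, j, k} ∩ {b, c, d, e, g, i, j} = {b, j}
… ∩ ⟦brown⟧ = {b, j} ∩ {a, b, d, e, f, g, h, j} = {b, j}
So ⟦brown tile across from f above k that contained j⟧ = {b, j}.

{b, j}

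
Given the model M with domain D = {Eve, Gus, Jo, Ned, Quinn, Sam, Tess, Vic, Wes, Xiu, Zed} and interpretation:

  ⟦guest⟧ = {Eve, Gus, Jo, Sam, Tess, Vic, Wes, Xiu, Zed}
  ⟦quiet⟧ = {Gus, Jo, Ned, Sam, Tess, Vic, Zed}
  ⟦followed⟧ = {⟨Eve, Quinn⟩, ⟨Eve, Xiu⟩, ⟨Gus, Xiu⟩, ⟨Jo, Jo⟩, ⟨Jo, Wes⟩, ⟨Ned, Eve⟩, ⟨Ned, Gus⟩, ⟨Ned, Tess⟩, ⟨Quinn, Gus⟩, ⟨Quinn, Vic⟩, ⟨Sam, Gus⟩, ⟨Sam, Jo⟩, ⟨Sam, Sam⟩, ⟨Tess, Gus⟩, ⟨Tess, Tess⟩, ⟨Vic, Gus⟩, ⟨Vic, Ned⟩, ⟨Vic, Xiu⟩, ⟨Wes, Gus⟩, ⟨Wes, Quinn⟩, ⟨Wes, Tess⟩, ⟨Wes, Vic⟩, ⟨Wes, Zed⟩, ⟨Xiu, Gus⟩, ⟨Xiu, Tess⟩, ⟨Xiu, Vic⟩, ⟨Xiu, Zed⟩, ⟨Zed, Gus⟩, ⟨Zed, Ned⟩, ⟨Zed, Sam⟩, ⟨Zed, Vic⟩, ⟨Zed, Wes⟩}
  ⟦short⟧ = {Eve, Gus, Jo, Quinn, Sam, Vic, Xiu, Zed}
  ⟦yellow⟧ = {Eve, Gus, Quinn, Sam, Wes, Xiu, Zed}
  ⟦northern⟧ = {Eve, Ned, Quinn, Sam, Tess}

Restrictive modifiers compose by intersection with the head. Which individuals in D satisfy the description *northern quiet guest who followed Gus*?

{Sam, Tess}

⟦who followed Gus⟧ = {x : ⟨x, Gus⟩ ∈ ⟦followed⟧} = {Ned, Quinn, Sam, Tess, Vic, Wes, Xiu, Zed}
⟦guest⟧ = {Eve, Gus, Jo, Sam, Tess, Vic, Wes, Xiu, Zed}
… ∩ ⟦who followed Gus⟧ = {Eve, Gus, Jo, Sam, Tess, Vic, Wes, Xiu, Zed} ∩ {Ned, Quinn, Sam, Tess, Vic, Wes, Xiu, Zed} = {Sam, Tess, Vic, Wes, Xiu, Zed}
… ∩ ⟦northern⟧ = {Sam, Tess, Vic, Wes, Xiu, Zed} ∩ {Eve, Ned, Quinn, Sam, Tess} = {Sam, Tess}
… ∩ ⟦quiet⟧ = {Sam, Tess} ∩ {Gus, Jo, Ned, Sam, Tess, Vic, Zed} = {Sam, Tess}
So ⟦northern quiet guest who followed Gus⟧ = {Sam, Tess}.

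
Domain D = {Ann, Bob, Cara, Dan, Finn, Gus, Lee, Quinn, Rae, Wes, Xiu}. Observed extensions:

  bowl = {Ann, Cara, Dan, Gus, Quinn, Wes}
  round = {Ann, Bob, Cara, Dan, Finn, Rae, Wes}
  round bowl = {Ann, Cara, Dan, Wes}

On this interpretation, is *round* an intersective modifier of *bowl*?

yes

⟦round⟧ ∩ ⟦bowl⟧ = {Ann, Bob, Cara, Dan, Finn, Rae, Wes} ∩ {Ann, Cara, Dan, Gus, Quinn, Wes} = {Ann, Cara, Dan, Wes}
Observed ⟦round bowl⟧ = {Ann, Cara, Dan, Wes}.
These coincide, so the modifier is intersective here.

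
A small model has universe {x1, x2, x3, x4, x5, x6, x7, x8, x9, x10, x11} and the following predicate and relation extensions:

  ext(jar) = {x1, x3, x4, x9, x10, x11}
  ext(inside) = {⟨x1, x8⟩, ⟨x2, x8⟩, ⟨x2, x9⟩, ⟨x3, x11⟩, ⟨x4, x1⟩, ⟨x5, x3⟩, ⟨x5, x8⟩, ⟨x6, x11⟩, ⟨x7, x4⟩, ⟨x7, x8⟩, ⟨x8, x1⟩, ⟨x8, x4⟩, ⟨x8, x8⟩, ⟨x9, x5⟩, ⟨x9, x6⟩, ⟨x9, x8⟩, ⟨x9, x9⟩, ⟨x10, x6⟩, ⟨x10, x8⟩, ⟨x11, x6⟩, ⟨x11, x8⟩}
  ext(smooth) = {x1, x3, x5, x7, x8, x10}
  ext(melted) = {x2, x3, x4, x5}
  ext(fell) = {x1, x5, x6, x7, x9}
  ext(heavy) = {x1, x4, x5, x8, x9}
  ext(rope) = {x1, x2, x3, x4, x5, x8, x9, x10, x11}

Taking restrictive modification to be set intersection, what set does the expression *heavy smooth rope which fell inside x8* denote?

⟦which fell⟧ = ⟦fell⟧ = {x1, x5, x6, x7, x9}
⟦inside x8⟧ = {x : ⟨x, x8⟩ ∈ ⟦inside⟧} = {x1, x2, x5, x7, x8, x9, x10, x11}
⟦rope⟧ = {x1, x2, x3, x4, x5, x8, x9, x10, x11}
… ∩ ⟦which fell⟧ = {x1, x2, x3, x4, x5, x8, x9, x10, x11} ∩ {x1, x5, x6, x7, x9} = {x1, x5, x9}
… ∩ ⟦inside x8⟧ = {x1, x5, x9} ∩ {x1, x2, x5, x7, x8, x9, x10, x11} = {x1, x5, x9}
… ∩ ⟦heavy⟧ = {x1, x5, x9} ∩ {x1, x4, x5, x8, x9} = {x1, x5, x9}
… ∩ ⟦smooth⟧ = {x1, x5, x9} ∩ {x1, x3, x5, x7, x8, x10} = {x1, x5}
So ⟦heavy smooth rope which fell inside x8⟧ = {x1, x5}.

{x1, x5}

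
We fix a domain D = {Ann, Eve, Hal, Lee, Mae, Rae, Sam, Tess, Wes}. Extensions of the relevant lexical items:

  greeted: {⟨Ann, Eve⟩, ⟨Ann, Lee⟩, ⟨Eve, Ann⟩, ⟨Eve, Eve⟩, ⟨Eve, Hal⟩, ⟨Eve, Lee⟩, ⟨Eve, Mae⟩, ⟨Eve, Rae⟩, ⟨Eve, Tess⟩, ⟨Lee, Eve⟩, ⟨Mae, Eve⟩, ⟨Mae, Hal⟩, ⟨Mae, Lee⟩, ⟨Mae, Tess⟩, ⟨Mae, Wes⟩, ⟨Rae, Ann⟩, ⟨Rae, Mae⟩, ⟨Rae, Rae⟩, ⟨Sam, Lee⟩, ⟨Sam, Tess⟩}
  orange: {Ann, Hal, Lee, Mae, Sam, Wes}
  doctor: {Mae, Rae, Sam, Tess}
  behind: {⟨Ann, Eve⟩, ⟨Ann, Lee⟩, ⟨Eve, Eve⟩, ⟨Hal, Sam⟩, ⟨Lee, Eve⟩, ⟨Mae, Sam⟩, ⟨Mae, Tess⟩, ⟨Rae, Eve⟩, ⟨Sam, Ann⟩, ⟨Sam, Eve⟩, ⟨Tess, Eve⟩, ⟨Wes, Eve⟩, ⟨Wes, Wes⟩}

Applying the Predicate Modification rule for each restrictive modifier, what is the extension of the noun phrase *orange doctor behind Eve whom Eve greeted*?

{ }

⟦behind Eve⟧ = {x : ⟨x, Eve⟩ ∈ ⟦behind⟧} = {Ann, Eve, Lee, Rae, Sam, Tess, Wes}
⟦whom Eve greeted⟧ = {x : ⟨Eve, x⟩ ∈ ⟦greeted⟧} = {Ann, Eve, Hal, Lee, Mae, Rae, Tess}
⟦doctor⟧ = {Mae, Rae, Sam, Tess}
… ∩ ⟦behind Eve⟧ = {Mae, Rae, Sam, Tess} ∩ {Ann, Eve, Lee, Rae, Sam, Tess, Wes} = {Rae, Sam, Tess}
… ∩ ⟦whom Eve greeted⟧ = {Rae, Sam, Tess} ∩ {Ann, Eve, Hal, Lee, Mae, Rae, Tess} = {Rae, Tess}
… ∩ ⟦orange⟧ = {Rae, Tess} ∩ {Ann, Hal, Lee, Mae, Sam, Wes} = ∅
So ⟦orange doctor behind Eve whom Eve greeted⟧ = { }.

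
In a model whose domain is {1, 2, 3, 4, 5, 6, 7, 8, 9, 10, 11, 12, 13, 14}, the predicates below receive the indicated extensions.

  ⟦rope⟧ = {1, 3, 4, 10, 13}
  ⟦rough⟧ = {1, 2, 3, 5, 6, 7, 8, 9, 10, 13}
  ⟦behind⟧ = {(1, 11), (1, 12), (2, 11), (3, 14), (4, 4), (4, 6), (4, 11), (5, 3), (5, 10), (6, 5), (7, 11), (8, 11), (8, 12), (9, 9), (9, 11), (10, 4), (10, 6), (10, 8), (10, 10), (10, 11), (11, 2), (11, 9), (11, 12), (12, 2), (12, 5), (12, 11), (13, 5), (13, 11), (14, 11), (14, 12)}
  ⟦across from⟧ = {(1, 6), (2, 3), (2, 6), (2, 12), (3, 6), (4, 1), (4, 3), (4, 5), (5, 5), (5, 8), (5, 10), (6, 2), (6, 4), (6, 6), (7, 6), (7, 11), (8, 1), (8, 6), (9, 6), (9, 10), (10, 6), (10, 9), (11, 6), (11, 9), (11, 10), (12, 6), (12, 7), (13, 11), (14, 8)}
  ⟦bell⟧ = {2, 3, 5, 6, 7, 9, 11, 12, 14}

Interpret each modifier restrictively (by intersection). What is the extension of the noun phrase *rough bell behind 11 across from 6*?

⟦behind 11⟧ = {x : ⟨x, 11⟩ ∈ ⟦behind⟧} = {1, 2, 4, 7, 8, 9, 10, 12, 13, 14}
⟦across from 6⟧ = {x : ⟨x, 6⟩ ∈ ⟦across from⟧} = {1, 2, 3, 6, 7, 8, 9, 10, 11, 12}
⟦bell⟧ = {2, 3, 5, 6, 7, 9, 11, 12, 14}
… ∩ ⟦behind 11⟧ = {2, 3, 5, 6, 7, 9, 11, 12, 14} ∩ {1, 2, 4, 7, 8, 9, 10, 12, 13, 14} = {2, 7, 9, 12, 14}
… ∩ ⟦across from 6⟧ = {2, 7, 9, 12, 14} ∩ {1, 2, 3, 6, 7, 8, 9, 10, 11, 12} = {2, 7, 9, 12}
… ∩ ⟦rough⟧ = {2, 7, 9, 12} ∩ {1, 2, 3, 5, 6, 7, 8, 9, 10, 13} = {2, 7, 9}
So ⟦rough bell behind 11 across from 6⟧ = {2, 7, 9}.

{2, 7, 9}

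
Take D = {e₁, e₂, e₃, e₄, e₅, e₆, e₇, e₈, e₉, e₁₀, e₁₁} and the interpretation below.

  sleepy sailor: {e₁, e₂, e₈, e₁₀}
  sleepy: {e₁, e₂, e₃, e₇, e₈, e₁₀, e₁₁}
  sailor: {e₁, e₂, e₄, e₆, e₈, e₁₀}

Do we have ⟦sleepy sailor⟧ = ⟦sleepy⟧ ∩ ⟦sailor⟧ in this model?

yes

⟦sleepy⟧ ∩ ⟦sailor⟧ = {e₁, e₂, e₃, e₇, e₈, e₁₀, e₁₁} ∩ {e₁, e₂, e₄, e₆, e₈, e₁₀} = {e₁, e₂, e₈, e₁₀}
Observed ⟦sleepy sailor⟧ = {e₁, e₂, e₈, e₁₀}.
These coincide, so the modifier is intersective here.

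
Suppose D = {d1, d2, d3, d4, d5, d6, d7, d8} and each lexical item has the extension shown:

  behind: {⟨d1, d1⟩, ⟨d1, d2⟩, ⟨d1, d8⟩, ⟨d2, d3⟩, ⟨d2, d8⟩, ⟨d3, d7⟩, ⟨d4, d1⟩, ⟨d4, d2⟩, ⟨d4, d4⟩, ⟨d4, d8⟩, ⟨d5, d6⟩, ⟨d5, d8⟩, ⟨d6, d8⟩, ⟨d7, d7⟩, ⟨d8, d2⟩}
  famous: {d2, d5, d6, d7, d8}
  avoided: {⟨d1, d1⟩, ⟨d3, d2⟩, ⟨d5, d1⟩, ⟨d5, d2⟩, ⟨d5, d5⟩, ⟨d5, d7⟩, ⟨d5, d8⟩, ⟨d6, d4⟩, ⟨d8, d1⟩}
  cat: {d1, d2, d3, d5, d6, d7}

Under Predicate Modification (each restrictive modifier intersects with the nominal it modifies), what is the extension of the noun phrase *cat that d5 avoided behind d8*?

{d1, d2, d5}

⟦that d5 avoided⟧ = {x : ⟨d5, x⟩ ∈ ⟦avoided⟧} = {d1, d2, d5, d7, d8}
⟦behind d8⟧ = {x : ⟨x, d8⟩ ∈ ⟦behind⟧} = {d1, d2, d4, d5, d6}
⟦cat⟧ = {d1, d2, d3, d5, d6, d7}
… ∩ ⟦that d5 avoided⟧ = {d1, d2, d3, d5, d6, d7} ∩ {d1, d2, d5, d7, d8} = {d1, d2, d5, d7}
… ∩ ⟦behind d8⟧ = {d1, d2, d5, d7} ∩ {d1, d2, d4, d5, d6} = {d1, d2, d5}
So ⟦cat that d5 avoided behind d8⟧ = {d1, d2, d5}.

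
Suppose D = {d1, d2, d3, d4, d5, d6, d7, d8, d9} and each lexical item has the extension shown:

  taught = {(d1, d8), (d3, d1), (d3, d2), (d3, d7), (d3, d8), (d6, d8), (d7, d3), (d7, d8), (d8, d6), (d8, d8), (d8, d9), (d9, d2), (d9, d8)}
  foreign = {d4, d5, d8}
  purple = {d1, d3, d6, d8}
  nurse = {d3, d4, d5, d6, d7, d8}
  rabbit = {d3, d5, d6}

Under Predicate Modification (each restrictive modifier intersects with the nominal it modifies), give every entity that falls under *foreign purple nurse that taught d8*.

⟦that taught d8⟧ = {x : ⟨x, d8⟩ ∈ ⟦taught⟧} = {d1, d3, d6, d7, d8, d9}
⟦nurse⟧ = {d3, d4, d5, d6, d7, d8}
… ∩ ⟦that taught d8⟧ = {d3, d4, d5, d6, d7, d8} ∩ {d1, d3, d6, d7, d8, d9} = {d3, d6, d7, d8}
… ∩ ⟦foreign⟧ = {d3, d6, d7, d8} ∩ {d4, d5, d8} = {d8}
… ∩ ⟦purple⟧ = {d8} ∩ {d1, d3, d6, d8} = {d8}
So ⟦foreign purple nurse that taught d8⟧ = {d8}.

{d8}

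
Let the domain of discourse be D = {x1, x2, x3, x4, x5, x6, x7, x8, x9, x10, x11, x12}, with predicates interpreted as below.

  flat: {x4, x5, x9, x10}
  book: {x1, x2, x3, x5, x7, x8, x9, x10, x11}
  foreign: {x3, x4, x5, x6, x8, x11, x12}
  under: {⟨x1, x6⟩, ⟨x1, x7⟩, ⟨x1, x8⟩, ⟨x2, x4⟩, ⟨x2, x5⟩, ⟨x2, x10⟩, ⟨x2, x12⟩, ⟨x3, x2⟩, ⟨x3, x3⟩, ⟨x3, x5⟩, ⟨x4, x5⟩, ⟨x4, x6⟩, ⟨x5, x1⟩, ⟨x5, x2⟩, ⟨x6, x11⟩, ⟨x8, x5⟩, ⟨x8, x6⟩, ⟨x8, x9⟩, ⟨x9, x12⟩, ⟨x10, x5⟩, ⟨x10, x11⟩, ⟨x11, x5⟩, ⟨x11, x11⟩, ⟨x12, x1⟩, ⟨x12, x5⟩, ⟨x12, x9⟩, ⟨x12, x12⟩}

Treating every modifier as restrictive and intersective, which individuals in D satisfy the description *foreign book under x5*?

{x3, x8, x11}

⟦under x5⟧ = {x : ⟨x, x5⟩ ∈ ⟦under⟧} = {x2, x3, x4, x8, x10, x11, x12}
⟦book⟧ = {x1, x2, x3, x5, x7, x8, x9, x10, x11}
… ∩ ⟦under x5⟧ = {x1, x2, x3, x5, x7, x8, x9, x10, x11} ∩ {x2, x3, x4, x8, x10, x11, x12} = {x2, x3, x8, x10, x11}
… ∩ ⟦foreign⟧ = {x2, x3, x8, x10, x11} ∩ {x3, x4, x5, x6, x8, x11, x12} = {x3, x8, x11}
So ⟦foreign book under x5⟧ = {x3, x8, x11}.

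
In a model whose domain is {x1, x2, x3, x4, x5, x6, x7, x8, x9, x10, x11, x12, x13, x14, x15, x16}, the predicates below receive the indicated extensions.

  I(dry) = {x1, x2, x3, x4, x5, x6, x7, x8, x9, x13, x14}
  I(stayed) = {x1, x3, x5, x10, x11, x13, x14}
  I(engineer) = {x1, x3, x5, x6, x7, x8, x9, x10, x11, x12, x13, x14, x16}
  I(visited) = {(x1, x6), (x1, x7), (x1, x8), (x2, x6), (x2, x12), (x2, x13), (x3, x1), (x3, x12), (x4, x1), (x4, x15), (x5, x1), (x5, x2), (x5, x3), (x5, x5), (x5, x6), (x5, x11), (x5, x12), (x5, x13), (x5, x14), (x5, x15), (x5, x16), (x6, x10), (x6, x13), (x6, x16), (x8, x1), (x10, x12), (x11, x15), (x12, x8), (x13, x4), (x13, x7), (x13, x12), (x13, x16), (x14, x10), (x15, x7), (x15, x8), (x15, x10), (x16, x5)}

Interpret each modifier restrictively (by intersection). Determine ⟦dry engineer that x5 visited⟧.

{x1, x3, x5, x6, x13, x14}

⟦that x5 visited⟧ = {x : ⟨x5, x⟩ ∈ ⟦visited⟧} = {x1, x2, x3, x5, x6, x11, x12, x13, x14, x15, x16}
⟦engineer⟧ = {x1, x3, x5, x6, x7, x8, x9, x10, x11, x12, x13, x14, x16}
… ∩ ⟦that x5 visited⟧ = {x1, x3, x5, x6, x7, x8, x9, x10, x11, x12, x13, x14, x16} ∩ {x1, x2, x3, x5, x6, x11, x12, x13, x14, x15, x16} = {x1, x3, x5, x6, x11, x12, x13, x14, x16}
… ∩ ⟦dry⟧ = {x1, x3, x5, x6, x11, x12, x13, x14, x16} ∩ {x1, x2, x3, x4, x5, x6, x7, x8, x9, x13, x14} = {x1, x3, x5, x6, x13, x14}
So ⟦dry engineer that x5 visited⟧ = {x1, x3, x5, x6, x13, x14}.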